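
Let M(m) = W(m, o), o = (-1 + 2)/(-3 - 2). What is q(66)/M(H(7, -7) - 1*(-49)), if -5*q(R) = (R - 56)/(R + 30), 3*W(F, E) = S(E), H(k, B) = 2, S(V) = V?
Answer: 5/16 ≈ 0.31250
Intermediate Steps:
o = -⅕ (o = 1/(-5) = 1*(-⅕) = -⅕ ≈ -0.20000)
W(F, E) = E/3
q(R) = -(-56 + R)/(5*(30 + R)) (q(R) = -(R - 56)/(5*(R + 30)) = -(-56 + R)/(5*(30 + R)))
M(m) = -1/15 (M(m) = (⅓)*(-⅕) = -1/15)
q(66)/M(H(7, -7) - 1*(-49)) = ((56 - 1*66)/(5*(30 + 66)))/(-1/15) = ((⅕)*(56 - 66)/96)*(-15) = ((⅕)*(1/96)*(-10))*(-15) = -1/48*(-15) = 5/16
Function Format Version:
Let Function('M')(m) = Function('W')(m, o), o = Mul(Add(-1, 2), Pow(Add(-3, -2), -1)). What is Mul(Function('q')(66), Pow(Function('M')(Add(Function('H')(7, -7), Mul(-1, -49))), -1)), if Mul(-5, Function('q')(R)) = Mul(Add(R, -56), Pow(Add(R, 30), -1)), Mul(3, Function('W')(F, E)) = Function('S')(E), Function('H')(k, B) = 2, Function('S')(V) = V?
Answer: Rational(5, 16) ≈ 0.31250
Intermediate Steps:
o = Rational(-1, 5) (o = Mul(1, Pow(-5, -1)) = Mul(1, Rational(-1, 5)) = Rational(-1, 5) ≈ -0.20000)
Function('W')(F, E) = Mul(Rational(1, 3), E)
Function('q')(R) = Mul(Rational(-1, 5), Pow(Add(30, R), -1), Add(-56, R)) (Function('q')(R) = Mul(Rational(-1, 5), Mul(Add(R, -56), Pow(Add(R, 30), -1))) = Mul(Rational(-1, 5), Mul(Add(-56, R), Pow(Add(30, R), -1))) = Mul(Rational(-1, 5), Mul(Pow(Add(30, R), -1), Add(-56, R))) = Mul(Rational(-1, 5), Pow(Add(30, R), -1), Add(-56, R)))
Function('M')(m) = Rational(-1, 15) (Function('M')(m) = Mul(Rational(1, 3), Rational(-1, 5)) = Rational(-1, 15))
Mul(Function('q')(66), Pow(Function('M')(Add(Function('H')(7, -7), Mul(-1, -49))), -1)) = Mul(Mul(Rational(1, 5), Pow(Add(30, 66), -1), Add(56, Mul(-1, 66))), Pow(Rational(-1, 15), -1)) = Mul(Mul(Rational(1, 5), Pow(96, -1), Add(56, -66)), -15) = Mul(Mul(Rational(1, 5), Rational(1, 96), -10), -15) = Mul(Rational(-1, 48), -15) = Rational(5, 16)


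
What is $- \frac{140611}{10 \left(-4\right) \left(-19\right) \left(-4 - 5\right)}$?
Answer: $\frac{140611}{6840} \approx 20.557$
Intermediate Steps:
$- \frac{140611}{10 \left(-4\right) \left(-19\right) \left(-4 - 5\right)} = - \frac{140611}{\left(-40\right) \left(-19\right) \left(-9\right)} = - \frac{140611}{760 \left(-9\right)} = - \frac{140611}{-6840} = \left(-140611\right) \left(- \frac{1}{6840}\right) = \frac{140611}{6840}$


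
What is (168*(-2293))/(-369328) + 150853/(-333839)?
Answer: 9111069769/15412011274 ≈ 0.59117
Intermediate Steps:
(168*(-2293))/(-369328) + 150853/(-333839) = -385224*(-1/369328) + 150853*(-1/333839) = 48153/46166 - 150853/333839 = 9111069769/15412011274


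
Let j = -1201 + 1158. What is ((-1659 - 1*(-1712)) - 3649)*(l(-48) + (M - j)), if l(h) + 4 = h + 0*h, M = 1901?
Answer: -6803632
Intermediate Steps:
j = -43
l(h) = -4 + h (l(h) = -4 + (h + 0*h) = -4 + (h + 0) = -4 + h)
((-1659 - 1*(-1712)) - 3649)*(l(-48) + (M - j)) = ((-1659 - 1*(-1712)) - 3649)*((-4 - 48) + (1901 - 1*(-43))) = ((-1659 + 1712) - 3649)*(-52 + (1901 + 43)) = (53 - 3649)*(-52 + 1944) = -3596*1892 = -6803632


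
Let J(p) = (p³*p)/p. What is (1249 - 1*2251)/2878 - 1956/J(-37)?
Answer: -22562469/72889667 ≈ -0.30954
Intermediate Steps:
J(p) = p³ (J(p) = p⁴/p = p³)
(1249 - 1*2251)/2878 - 1956/J(-37) = (1249 - 1*2251)/2878 - 1956/((-37)³) = (1249 - 2251)*(1/2878) - 1956/(-50653) = -1002*1/2878 - 1956*(-1/50653) = -501/1439 + 1956/50653 = -22562469/72889667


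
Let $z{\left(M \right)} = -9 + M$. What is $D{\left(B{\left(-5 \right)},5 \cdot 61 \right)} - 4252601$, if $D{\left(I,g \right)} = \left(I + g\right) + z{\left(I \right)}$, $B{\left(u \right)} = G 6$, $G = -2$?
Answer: $-4252329$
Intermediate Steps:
$B{\left(u \right)} = -12$ ($B{\left(u \right)} = \left(-2\right) 6 = -12$)
$D{\left(I,g \right)} = -9 + g + 2 I$ ($D{\left(I,g \right)} = \left(I + g\right) + \left(-9 + I\right) = -9 + g + 2 I$)
$D{\left(B{\left(-5 \right)},5 \cdot 61 \right)} - 4252601 = \left(-9 + 5 \cdot 61 + 2 \left(-12\right)\right) - 4252601 = \left(-9 + 305 - 24\right) - 4252601 = 272 - 4252601 = -4252329$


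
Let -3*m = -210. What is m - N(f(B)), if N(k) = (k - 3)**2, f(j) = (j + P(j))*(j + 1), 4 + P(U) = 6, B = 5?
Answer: -1451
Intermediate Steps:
P(U) = 2 (P(U) = -4 + 6 = 2)
m = 70 (m = -1/3*(-210) = 70)
f(j) = (1 + j)*(2 + j) (f(j) = (j + 2)*(j + 1) = (2 + j)*(1 + j) = (1 + j)*(2 + j))
N(k) = (-3 + k)**2
m - N(f(B)) = 70 - (-3 + (2 + 5**2 + 3*5))**2 = 70 - (-3 + (2 + 25 + 15))**2 = 70 - (-3 + 42)**2 = 70 - 1*39**2 = 70 - 1*1521 = 70 - 1521 = -1451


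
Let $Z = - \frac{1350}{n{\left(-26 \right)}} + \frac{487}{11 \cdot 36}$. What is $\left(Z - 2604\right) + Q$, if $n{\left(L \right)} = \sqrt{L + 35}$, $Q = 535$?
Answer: $- \frac{997037}{396} \approx -2517.8$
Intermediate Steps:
$n{\left(L \right)} = \sqrt{35 + L}$
$Z = - \frac{177713}{396}$ ($Z = - \frac{1350}{\sqrt{35 - 26}} + \frac{487}{11 \cdot 36} = - \frac{1350}{\sqrt{9}} + \frac{487}{396} = - \frac{1350}{3} + 487 \cdot \frac{1}{396} = \left(-1350\right) \frac{1}{3} + \frac{487}{396} = -450 + \frac{487}{396} = - \frac{177713}{396} \approx -448.77$)
$\left(Z - 2604\right) + Q = \left(- \frac{177713}{396} - 2604\right) + 535 = - \frac{1208897}{396} + 535 = - \frac{997037}{396}$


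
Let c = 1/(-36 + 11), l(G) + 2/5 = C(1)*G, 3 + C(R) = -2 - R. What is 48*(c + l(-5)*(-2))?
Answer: -71088/25 ≈ -2843.5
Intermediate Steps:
C(R) = -5 - R (C(R) = -3 + (-2 - R) = -5 - R)
l(G) = -2/5 - 6*G (l(G) = -2/5 + (-5 - 1*1)*G = -2/5 + (-5 - 1)*G = -2/5 - 6*G)
c = -1/25 (c = 1/(-25) = -1/25 ≈ -0.040000)
48*(c + l(-5)*(-2)) = 48*(-1/25 + (-2/5 - 6*(-5))*(-2)) = 48*(-1/25 + (-2/5 + 30)*(-2)) = 48*(-1/25 + (148/5)*(-2)) = 48*(-1/25 - 296/5) = 48*(-1481/25) = -71088/25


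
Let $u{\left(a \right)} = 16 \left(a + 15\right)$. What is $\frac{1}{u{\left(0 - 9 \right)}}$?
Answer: $\frac{1}{96} \approx 0.010417$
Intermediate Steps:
$u{\left(a \right)} = 240 + 16 a$ ($u{\left(a \right)} = 16 \left(15 + a\right) = 240 + 16 a$)
$\frac{1}{u{\left(0 - 9 \right)}} = \frac{1}{240 + 16 \left(0 - 9\right)} = \frac{1}{240 + 16 \left(-9\right)} = \frac{1}{240 - 144} = \frac{1}{96}$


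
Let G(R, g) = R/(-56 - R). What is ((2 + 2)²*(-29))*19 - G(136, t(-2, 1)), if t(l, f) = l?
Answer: -211567/24 ≈ -8815.3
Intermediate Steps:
((2 + 2)²*(-29))*19 - G(136, t(-2, 1)) = ((2 + 2)²*(-29))*19 - (-1)*136/(56 + 136) = (4²*(-29))*19 - (-1)*136/192 = (16*(-29))*19 - (-1)*136/192 = -464*19 - 1*(-17/24) = -8816 + 17/24 = -211567/24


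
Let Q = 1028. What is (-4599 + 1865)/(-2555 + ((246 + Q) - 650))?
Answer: 2734/1931 ≈ 1.4158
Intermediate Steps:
(-4599 + 1865)/(-2555 + ((246 + Q) - 650)) = (-4599 + 1865)/(-2555 + ((246 + 1028) - 650)) = -2734/(-2555 + (1274 - 650)) = -2734/(-2555 + 624) = -2734/(-1931) = -2734*(-1/1931) = 2734/1931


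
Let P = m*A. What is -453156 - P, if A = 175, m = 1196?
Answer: -662456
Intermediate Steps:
P = 209300 (P = 1196*175 = 209300)
-453156 - P = -453156 - 1*209300 = -453156 - 209300 = -662456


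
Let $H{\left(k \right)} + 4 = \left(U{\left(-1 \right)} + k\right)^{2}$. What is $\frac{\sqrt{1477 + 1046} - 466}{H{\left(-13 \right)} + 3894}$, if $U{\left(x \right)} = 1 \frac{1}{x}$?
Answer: $- \frac{233}{2043} + \frac{29 \sqrt{3}}{4086} \approx -0.10175$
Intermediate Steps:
$U{\left(x \right)} = \frac{1}{x}$
$H{\left(k \right)} = -4 + \left(-1 + k\right)^{2}$ ($H{\left(k \right)} = -4 + \left(\frac{1}{-1} + k\right)^{2} = -4 + \left(-1 + k\right)^{2}$)
$\frac{\sqrt{1477 + 1046} - 466}{H{\left(-13 \right)} + 3894} = \frac{\sqrt{1477 + 1046} - 466}{\left(-4 + \left(-1 - 13\right)^{2}\right) + 3894} = \frac{\sqrt{2523} - 466}{\left(-4 + \left(-14\right)^{2}\right) + 3894} = \frac{29 \sqrt{3} - 466}{\left(-4 + 196\right) + 3894} = \frac{-466 + 29 \sqrt{3}}{192 + 3894} = \frac{-466 + 29 \sqrt{3}}{4086} = \left(-466 + 29 \sqrt{3}\right) \frac{1}{4086} = - \frac{233}{2043} + \frac{29 \sqrt{3}}{4086}$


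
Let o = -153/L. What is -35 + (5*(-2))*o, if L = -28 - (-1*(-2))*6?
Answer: -293/4 ≈ -73.250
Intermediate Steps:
L = -40 (L = -28 - 2*6 = -28 - 1*12 = -28 - 12 = -40)
o = 153/40 (o = -153/(-40) = -153*(-1/40) = 153/40 ≈ 3.8250)
-35 + (5*(-2))*o = -35 + (5*(-2))*(153/40) = -35 - 10*153/40 = -35 - 153/4 = -293/4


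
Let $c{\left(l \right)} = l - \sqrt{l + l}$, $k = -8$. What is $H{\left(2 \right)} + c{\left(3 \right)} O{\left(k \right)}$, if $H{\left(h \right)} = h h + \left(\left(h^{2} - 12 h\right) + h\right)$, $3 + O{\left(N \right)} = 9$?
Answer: $4 - 6 \sqrt{6} \approx -10.697$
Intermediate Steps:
$O{\left(N \right)} = 6$ ($O{\left(N \right)} = -3 + 9 = 6$)
$c{\left(l \right)} = l - \sqrt{2} \sqrt{l}$ ($c{\left(l \right)} = l - \sqrt{2 l} = l - \sqrt{2} \sqrt{l}$)
$H{\left(h \right)} = - 11 h + 2 h^{2}$ ($H{\left(h \right)} = h^{2} + \left(h^{2} - 11 h\right) = - 11 h + 2 h^{2}$)
$H{\left(2 \right)} + c{\left(3 \right)} O{\left(k \right)} = 2 \left(-11 + 2 \cdot 2\right) + \left(3 - \sqrt{2} \sqrt{3}\right) 6 = 2 \left(-11 + 4\right) + \left(3 - \sqrt{6}\right) 6 = 2 \left(-7\right) + \left(18 - 6 \sqrt{6}\right) = -14 + \left(18 - 6 \sqrt{6}\right) = 4 - 6 \sqrt{6}$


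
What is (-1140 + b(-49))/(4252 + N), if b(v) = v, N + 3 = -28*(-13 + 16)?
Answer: -1189/4165 ≈ -0.28547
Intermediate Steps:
N = -87 (N = -3 - 28*(-13 + 16) = -3 - 28*3 = -3 - 84 = -87)
(-1140 + b(-49))/(4252 + N) = (-1140 - 49)/(4252 - 87) = -1189/4165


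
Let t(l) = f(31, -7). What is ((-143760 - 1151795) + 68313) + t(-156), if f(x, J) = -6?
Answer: -1227248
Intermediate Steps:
t(l) = -6
((-143760 - 1151795) + 68313) + t(-156) = ((-143760 - 1151795) + 68313) - 6 = (-1295555 + 68313) - 6 = -1227242 - 6 = -1227248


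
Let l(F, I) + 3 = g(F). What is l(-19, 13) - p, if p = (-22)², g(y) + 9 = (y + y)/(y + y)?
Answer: -495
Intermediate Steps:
g(y) = -8 (g(y) = -9 + (y + y)/(y + y) = -9 + (2*y)/((2*y)) = -9 + (2*y)*(1/(2*y)) = -9 + 1 = -8)
l(F, I) = -11 (l(F, I) = -3 - 8 = -11)
p = 484
l(-19, 13) - p = -11 - 1*484 = -11 - 484 = -495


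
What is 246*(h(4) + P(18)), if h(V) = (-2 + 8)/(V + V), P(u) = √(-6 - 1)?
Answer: 369/2 + 246*I*√7 ≈ 184.5 + 650.85*I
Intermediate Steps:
P(u) = I*√7 (P(u) = √(-7) = I*√7)
h(V) = 3/V (h(V) = 6/((2*V)) = 6*(1/(2*V)) = 3/V)
246*(h(4) + P(18)) = 246*(3/4 + I*√7) = 246*(3*(¼) + I*√7) = 246*(¾ + I*√7) = 369/2 + 246*I*√7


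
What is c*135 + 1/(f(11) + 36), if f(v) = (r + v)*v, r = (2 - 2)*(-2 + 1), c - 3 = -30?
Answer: -572264/157 ≈ -3645.0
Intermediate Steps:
c = -27 (c = 3 - 30 = -27)
r = 0 (r = 0*(-1) = 0)
f(v) = v² (f(v) = (0 + v)*v = v*v = v²)
c*135 + 1/(f(11) + 36) = -27*135 + 1/(11² + 36) = -3645 + 1/(121 + 36) = -3645 + 1/157 = -572264/157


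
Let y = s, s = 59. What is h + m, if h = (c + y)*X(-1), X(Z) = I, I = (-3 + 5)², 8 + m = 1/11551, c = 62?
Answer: 5498277/11551 ≈ 476.00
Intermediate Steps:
y = 59
m = -92407/11551 (m = -8 + 1/11551 = -92407/11551 ≈ -7.9999)
I = 4 (I = 2² = 4)
X(Z) = 4
h = 484 (h = (62 + 59)*4 = 121*4 = 484)
h + m = 484 - 92407/11551 = 5498277/11551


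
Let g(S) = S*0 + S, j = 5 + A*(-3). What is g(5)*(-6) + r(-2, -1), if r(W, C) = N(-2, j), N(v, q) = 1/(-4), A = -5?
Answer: -121/4 ≈ -30.250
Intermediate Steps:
j = 20 (j = 5 - 5*(-3) = 5 + 15 = 20)
g(S) = S (g(S) = 0 + S = S)
N(v, q) = -¼
r(W, C) = -¼
g(5)*(-6) + r(-2, -1) = 5*(-6) - ¼ = -30 - ¼ = -121/4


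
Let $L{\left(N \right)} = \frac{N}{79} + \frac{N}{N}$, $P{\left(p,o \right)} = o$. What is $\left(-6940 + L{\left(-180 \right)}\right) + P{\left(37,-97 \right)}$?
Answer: $- \frac{556024}{79} \approx -7038.3$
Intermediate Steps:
$L{\left(N \right)} = 1 + \frac{N}{79}$ ($L{\left(N \right)} = N \frac{1}{79} + 1 = \frac{N}{79} + 1 = 1 + \frac{N}{79}$)
$\left(-6940 + L{\left(-180 \right)}\right) + P{\left(37,-97 \right)} = \left(-6940 + \left(1 + \frac{1}{79} \left(-180\right)\right)\right) - 97 = \left(-6940 + \left(1 - \frac{180}{79}\right)\right) - 97 = \left(-6940 - \frac{101}{79}\right) - 97 = - \frac{548361}{79} - 97 = - \frac{556024}{79}$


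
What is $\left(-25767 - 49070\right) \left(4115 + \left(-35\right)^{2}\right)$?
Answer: $-399629580$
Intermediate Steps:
$\left(-25767 - 49070\right) \left(4115 + \left(-35\right)^{2}\right) = - 74837 \left(4115 + 1225\right) = \left(-74837\right) 5340 = -399629580$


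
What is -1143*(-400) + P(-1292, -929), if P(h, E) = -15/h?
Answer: 590702415/1292 ≈ 4.5720e+5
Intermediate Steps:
-1143*(-400) + P(-1292, -929) = -1143*(-400) - 15/(-1292) = 457200 - 15*(-1/1292) = 457200 + 15/1292 = 590702415/1292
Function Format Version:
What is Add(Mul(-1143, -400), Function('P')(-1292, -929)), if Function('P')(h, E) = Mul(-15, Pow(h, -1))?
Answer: Rational(590702415, 1292) ≈ 4.5720e+5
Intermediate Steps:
Add(Mul(-1143, -400), Function('P')(-1292, -929)) = Add(Mul(-1143, -400), Mul(-15, Pow(-1292, -1))) = Add(457200, Mul(-15, Rational(-1, 1292))) = Add(457200, Rational(15, 1292)) = Rational(590702415, 1292)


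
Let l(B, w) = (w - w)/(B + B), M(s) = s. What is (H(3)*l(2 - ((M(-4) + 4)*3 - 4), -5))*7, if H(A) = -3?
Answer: 0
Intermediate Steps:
l(B, w) = 0 (l(B, w) = 0/((2*B)) = 0*(1/(2*B)) = 0)
(H(3)*l(2 - ((M(-4) + 4)*3 - 4), -5))*7 = -3*0*7 = 0*7 = 0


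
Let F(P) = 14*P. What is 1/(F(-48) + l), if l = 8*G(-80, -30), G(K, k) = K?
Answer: -1/1312 ≈ -0.00076220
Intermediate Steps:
l = -640 (l = 8*(-80) = -640)
1/(F(-48) + l) = 1/(14*(-48) - 640) = 1/(-672 - 640) = 1/(-1312) = -1/1312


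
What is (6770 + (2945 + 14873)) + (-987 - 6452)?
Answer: 17149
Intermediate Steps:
(6770 + (2945 + 14873)) + (-987 - 6452) = (6770 + 17818) - 7439 = 24588 - 7439 = 17149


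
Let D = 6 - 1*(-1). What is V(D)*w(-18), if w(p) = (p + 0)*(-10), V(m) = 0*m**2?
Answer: 0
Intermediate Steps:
D = 7 (D = 6 + 1 = 7)
V(m) = 0
w(p) = -10*p (w(p) = p*(-10) = -10*p)
V(D)*w(-18) = 0*(-10*(-18)) = 0*180 = 0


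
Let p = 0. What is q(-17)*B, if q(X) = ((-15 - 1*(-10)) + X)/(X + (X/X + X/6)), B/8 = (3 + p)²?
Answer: 9504/113 ≈ 84.106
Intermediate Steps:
B = 72 (B = 8*(3 + 0)² = 8*3² = 8*9 = 72)
q(X) = (-5 + X)/(1 + 7*X/6) (q(X) = ((-15 + 10) + X)/(X + (1 + X*(⅙))) = (-5 + X)/(X + (1 + X/6)) = (-5 + X)/(1 + 7*X/6))
q(-17)*B = (6*(-5 - 17)/(6 + 7*(-17)))*72 = (6*(-22)/(6 - 119))*72 = (6*(-22)/(-113))*72 = (6*(-1/113)*(-22))*72 = (132/113)*72 = 9504/113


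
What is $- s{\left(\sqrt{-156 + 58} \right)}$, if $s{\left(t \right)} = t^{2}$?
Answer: $98$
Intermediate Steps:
$- s{\left(\sqrt{-156 + 58} \right)} = - \left(\sqrt{-156 + 58}\right)^{2} = - \left(\sqrt{-98}\right)^{2} = - \left(7 i \sqrt{2}\right)^{2} = \left(-1\right) \left(-98\right) = 98$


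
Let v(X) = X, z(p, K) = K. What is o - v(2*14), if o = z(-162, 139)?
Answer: 111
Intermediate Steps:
o = 139
o - v(2*14) = 139 - 2*14 = 139 - 1*28 = 139 - 28 = 111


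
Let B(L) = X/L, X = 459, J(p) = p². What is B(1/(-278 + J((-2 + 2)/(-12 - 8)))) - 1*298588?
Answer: -426190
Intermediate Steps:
B(L) = 459/L
B(1/(-278 + J((-2 + 2)/(-12 - 8)))) - 1*298588 = 459/(1/(-278 + ((-2 + 2)/(-12 - 8))²)) - 1*298588 = 459/(1/(-278 + (0/(-20))²)) - 298588 = 459/(1/(-278 + (0*(-1/20))²)) - 298588 = 459/(1/(-278 + 0²)) - 298588 = 459/(1/(-278 + 0)) - 298588 = 459/(1/(-278)) - 298588 = 459/(-1/278) - 298588 = 459*(-278) - 298588 = -127602 - 298588 = -426190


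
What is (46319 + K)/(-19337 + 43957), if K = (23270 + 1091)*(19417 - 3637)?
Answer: 384462899/24620 ≈ 15616.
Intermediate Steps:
K = 384416580 (K = 24361*15780 = 384416580)
(46319 + K)/(-19337 + 43957) = (46319 + 384416580)/(-19337 + 43957) = 384462899/24620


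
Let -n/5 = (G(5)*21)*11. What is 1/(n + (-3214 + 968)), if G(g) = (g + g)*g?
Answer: -1/59996 ≈ -1.6668e-5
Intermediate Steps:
G(g) = 2*g² (G(g) = (2*g)*g = 2*g²)
n = -57750 (n = -5*(2*5²)*21*11 = -5*(2*25)*21*11 = -5*50*21*11 = -5250*11 = -5*11550 = -57750)
1/(n + (-3214 + 968)) = 1/(-57750 + (-3214 + 968)) = 1/(-57750 - 2246) = 1/(-59996) = -1/59996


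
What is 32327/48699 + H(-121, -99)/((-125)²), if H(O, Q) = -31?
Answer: 503599706/760921875 ≈ 0.66183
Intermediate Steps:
32327/48699 + H(-121, -99)/((-125)²) = 32327/48699 - 31/((-125)²) = 32327*(1/48699) - 31/15625 = 32327/48699 - 31*1/15625 = 32327/48699 - 31/15625 = 503599706/760921875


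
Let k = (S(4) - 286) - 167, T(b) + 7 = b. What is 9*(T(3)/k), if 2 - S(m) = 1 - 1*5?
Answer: 12/149 ≈ 0.080537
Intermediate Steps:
S(m) = 6 (S(m) = 2 - (1 - 1*5) = 2 - (1 - 5) = 2 - 1*(-4) = 2 + 4 = 6)
T(b) = -7 + b
k = -447 (k = (6 - 286) - 167 = -280 - 167 = -447)
9*(T(3)/k) = 9*((-7 + 3)/(-447)) = 9*(-4*(-1/447)) = 9*(4/447) = 12/149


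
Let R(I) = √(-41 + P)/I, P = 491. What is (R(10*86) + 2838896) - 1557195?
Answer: 1281701 + 3*√2/172 ≈ 1.2817e+6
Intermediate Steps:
R(I) = 15*√2/I (R(I) = √(-41 + 491)/I = √450/I = (15*√2)/I = 15*√2/I)
(R(10*86) + 2838896) - 1557195 = (15*√2/((10*86)) + 2838896) - 1557195 = (15*√2/860 + 2838896) - 1557195 = (15*√2*(1/860) + 2838896) - 1557195 = (3*√2/172 + 2838896) - 1557195 = (2838896 + 3*√2/172) - 1557195 = 1281701 + 3*√2/172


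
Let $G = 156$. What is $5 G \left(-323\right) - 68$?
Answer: $-252008$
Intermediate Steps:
$5 G \left(-323\right) - 68 = 5 \cdot 156 \left(-323\right) - 68 = 780 \left(-323\right) - 68 = -251940 - 68 = -252008$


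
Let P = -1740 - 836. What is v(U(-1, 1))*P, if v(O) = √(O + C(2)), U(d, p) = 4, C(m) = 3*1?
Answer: -2576*√7 ≈ -6815.5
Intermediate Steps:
C(m) = 3
v(O) = √(3 + O) (v(O) = √(O + 3) = √(3 + O))
P = -2576
v(U(-1, 1))*P = √(3 + 4)*(-2576) = √7*(-2576) = -2576*√7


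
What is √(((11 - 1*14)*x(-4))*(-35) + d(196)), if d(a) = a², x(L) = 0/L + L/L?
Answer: √38521 ≈ 196.27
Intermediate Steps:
x(L) = 1 (x(L) = 0 + 1 = 1)
√(((11 - 1*14)*x(-4))*(-35) + d(196)) = √(((11 - 1*14)*1)*(-35) + 196²) = √(((11 - 14)*1)*(-35) + 38416) = √(-3*1*(-35) + 38416) = √(-3*(-35) + 38416) = √(105 + 38416) = √38521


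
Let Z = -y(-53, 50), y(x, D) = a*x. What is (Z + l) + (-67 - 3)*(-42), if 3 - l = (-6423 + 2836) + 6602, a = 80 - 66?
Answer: 670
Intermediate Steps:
a = 14
y(x, D) = 14*x
Z = 742 (Z = -14*(-53) = -1*(-742) = 742)
l = -3012 (l = 3 - ((-6423 + 2836) + 6602) = 3 - (-3587 + 6602) = 3 - 1*3015 = 3 - 3015 = -3012)
(Z + l) + (-67 - 3)*(-42) = (742 - 3012) + (-67 - 3)*(-42) = -2270 - 70*(-42) = -2270 + 2940 = 670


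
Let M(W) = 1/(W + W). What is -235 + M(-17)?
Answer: -7991/34 ≈ -235.03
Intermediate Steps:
M(W) = 1/(2*W)
-235 + M(-17) = -235 + (½)/(-17) = -235 + (½)*(-1/17) = -235 - 1/34 = -7991/34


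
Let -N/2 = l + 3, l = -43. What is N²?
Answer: 6400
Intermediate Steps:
N = 80 (N = -2*(-43 + 3) = -2*(-40) = 80)
N² = 80² = 6400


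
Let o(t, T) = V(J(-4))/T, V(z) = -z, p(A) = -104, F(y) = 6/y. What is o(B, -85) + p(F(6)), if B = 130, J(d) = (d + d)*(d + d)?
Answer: -8776/85 ≈ -103.25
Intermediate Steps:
J(d) = 4*d² (J(d) = (2*d)*(2*d) = 4*d²)
o(t, T) = -64/T (o(t, T) = (-4*(-4)²)/T = (-4*16)/T = (-1*64)/T = -64/T)
o(B, -85) + p(F(6)) = -64/(-85) - 104 = -64*(-1/85) - 104 = 64/85 - 104 = -8776/85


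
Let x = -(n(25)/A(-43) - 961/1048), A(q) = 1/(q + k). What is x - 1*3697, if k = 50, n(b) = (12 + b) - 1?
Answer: -4137591/1048 ≈ -3948.1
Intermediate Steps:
n(b) = 11 + b
A(q) = 1/(50 + q) (A(q) = 1/(q + 50) = 1/(50 + q))
x = -263135/1048 (x = -((11 + 25)/(1/(50 - 43)) - 961/1048) = -(36/(1/7) - 961*1/1048) = -(36/(⅐) - 961/1048) = -(36*7 - 961/1048) = -(252 - 961/1048) = -1*263135/1048 = -263135/1048 ≈ -251.08)
x - 1*3697 = -263135/1048 - 1*3697 = -263135/1048 - 3697 = -4137591/1048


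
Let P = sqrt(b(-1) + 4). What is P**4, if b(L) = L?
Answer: 9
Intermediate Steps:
P = sqrt(3) (P = sqrt(-1 + 4) = sqrt(3) ≈ 1.7320)
P**4 = (sqrt(3))**4 = 9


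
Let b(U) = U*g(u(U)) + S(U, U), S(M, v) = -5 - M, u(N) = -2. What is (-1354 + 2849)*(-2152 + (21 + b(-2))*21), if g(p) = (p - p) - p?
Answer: -2777710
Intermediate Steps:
g(p) = -p (g(p) = 0 - p = -p)
b(U) = -5 + U (b(U) = U*(-1*(-2)) + (-5 - U) = U*2 + (-5 - U) = 2*U + (-5 - U) = -5 + U)
(-1354 + 2849)*(-2152 + (21 + b(-2))*21) = (-1354 + 2849)*(-2152 + (21 + (-5 - 2))*21) = 1495*(-2152 + (21 - 7)*21) = 1495*(-2152 + 14*21) = 1495*(-2152 + 294) = 1495*(-1858) = -2777710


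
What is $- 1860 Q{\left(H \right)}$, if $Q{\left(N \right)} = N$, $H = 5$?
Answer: $-9300$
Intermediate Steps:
$- 1860 Q{\left(H \right)} = \left(-1860\right) 5 = -9300$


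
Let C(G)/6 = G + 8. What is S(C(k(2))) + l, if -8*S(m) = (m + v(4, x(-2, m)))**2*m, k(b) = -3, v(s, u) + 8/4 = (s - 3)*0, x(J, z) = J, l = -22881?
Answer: -25821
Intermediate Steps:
v(s, u) = -2 (v(s, u) = -2 + (s - 3)*0 = -2 + (-3 + s)*0 = -2 + 0 = -2)
C(G) = 48 + 6*G (C(G) = 6*(G + 8) = 6*(8 + G) = 48 + 6*G)
S(m) = -m*(-2 + m)**2/8 (S(m) = -(m - 2)**2*m/8 = -(-2 + m)**2*m/8 = -m*(-2 + m)**2/8)
S(C(k(2))) + l = -(48 + 6*(-3))*(-2 + (48 + 6*(-3)))**2/8 - 22881 = -(48 - 18)*(-2 + (48 - 18))**2/8 - 22881 = -1/8*30*(-2 + 30)**2 - 22881 = -1/8*30*28**2 - 22881 = -1/8*30*784 - 22881 = -2940 - 22881 = -25821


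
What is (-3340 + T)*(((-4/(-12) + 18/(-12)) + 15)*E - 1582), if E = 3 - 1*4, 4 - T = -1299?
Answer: 6501425/2 ≈ 3.2507e+6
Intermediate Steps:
T = 1303 (T = 4 - 1*(-1299) = 4 + 1299 = 1303)
E = -1 (E = 3 - 4 = -1)
(-3340 + T)*(((-4/(-12) + 18/(-12)) + 15)*E - 1582) = (-3340 + 1303)*(((-4/(-12) + 18/(-12)) + 15)*(-1) - 1582) = -2037*(((-4*(-1/12) + 18*(-1/12)) + 15)*(-1) - 1582) = -2037*(((⅓ - 3/2) + 15)*(-1) - 1582) = -2037*((-7/6 + 15)*(-1) - 1582) = -2037*((83/6)*(-1) - 1582) = -2037*(-83/6 - 1582) = -2037*(-9575/6) = 6501425/2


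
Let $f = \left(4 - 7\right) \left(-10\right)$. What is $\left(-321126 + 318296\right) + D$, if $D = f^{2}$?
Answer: $-1930$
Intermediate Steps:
$f = 30$ ($f = \left(-3\right) \left(-10\right) = 30$)
$D = 900$ ($D = 30^{2} = 900$)
$\left(-321126 + 318296\right) + D = \left(-321126 + 318296\right) + 900 = -2830 + 900 = -1930$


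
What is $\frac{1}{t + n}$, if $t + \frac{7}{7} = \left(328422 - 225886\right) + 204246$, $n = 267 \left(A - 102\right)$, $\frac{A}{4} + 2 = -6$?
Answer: $\frac{1}{271003} \approx 3.69 \cdot 10^{-6}$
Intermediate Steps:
$A = -32$ ($A = -8 + 4 \left(-6\right) = -8 - 24 = -32$)
$n = -35778$ ($n = 267 \left(-32 - 102\right) = 267 \left(-134\right) = -35778$)
$t = 306781$ ($t = -1 + \left(\left(328422 - 225886\right) + 204246\right) = -1 + \left(102536 + 204246\right) = -1 + 306782 = 306781$)
$\frac{1}{t + n} = \frac{1}{306781 - 35778} = \frac{1}{271003}$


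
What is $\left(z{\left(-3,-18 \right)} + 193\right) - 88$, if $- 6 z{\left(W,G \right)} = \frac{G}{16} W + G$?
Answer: $\frac{1719}{16} \approx 107.44$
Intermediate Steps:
$z{\left(W,G \right)} = - \frac{G}{6} - \frac{G W}{96}$ ($z{\left(W,G \right)} = - \frac{\frac{G}{16} W + G}{6} = - \frac{\frac{G W}{16} + G}{6} = - \frac{G + \frac{G W}{16}}{6} = - \frac{G}{6} - \frac{G W}{96}$)
$\left(z{\left(-3,-18 \right)} + 193\right) - 88 = \left(\left(- \frac{1}{96}\right) \left(-18\right) \left(16 - 3\right) + 193\right) - 88 = \left(\left(- \frac{1}{96}\right) \left(-18\right) 13 + 193\right) - 88 = \left(\frac{39}{16} + 193\right) - 88 = \frac{3127}{16} - 88 = \frac{1719}{16}$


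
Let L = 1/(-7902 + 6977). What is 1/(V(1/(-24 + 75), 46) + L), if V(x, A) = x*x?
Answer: -2405925/1676 ≈ -1435.5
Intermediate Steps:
V(x, A) = x**2
L = -1/925 (L = 1/(-925) = -1/925 ≈ -0.0010811)
1/(V(1/(-24 + 75), 46) + L) = 1/((1/(-24 + 75))**2 - 1/925) = 1/((1/51)**2 - 1/925) = 1/(1/2601 - 1/925) = 1/(-1676/2405925) = -2405925/1676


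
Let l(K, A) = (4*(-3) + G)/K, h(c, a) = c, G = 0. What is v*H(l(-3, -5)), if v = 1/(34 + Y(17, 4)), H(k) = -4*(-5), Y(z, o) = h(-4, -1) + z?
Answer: 20/47 ≈ 0.42553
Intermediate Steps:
Y(z, o) = -4 + z
l(K, A) = -12/K (l(K, A) = (4*(-3) + 0)/K = (-12 + 0)/K = -12/K)
H(k) = 20
v = 1/47 (v = 1/(34 + (-4 + 17)) = 1/(34 + 13) = 1/47 ≈ 0.021277)
v*H(l(-3, -5)) = (1/47)*20 = 20/47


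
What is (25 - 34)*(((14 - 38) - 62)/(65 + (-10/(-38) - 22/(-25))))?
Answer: 183825/15709 ≈ 11.702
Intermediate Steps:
(25 - 34)*(((14 - 38) - 62)/(65 + (-10/(-38) - 22/(-25)))) = -9*(-24 - 62)/(65 + (-10*(-1/38) - 22*(-1/25))) = -(-774)/(65 + (5/19 + 22/25)) = -(-774)/(65 + 543/475) = -(-774)/31418/475 = -(-774)*475/31418 = -9*(-20425/15709) = 183825/15709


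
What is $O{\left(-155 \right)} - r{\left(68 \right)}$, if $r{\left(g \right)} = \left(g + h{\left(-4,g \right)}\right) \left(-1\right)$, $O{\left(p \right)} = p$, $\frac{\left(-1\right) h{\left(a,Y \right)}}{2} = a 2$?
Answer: $-71$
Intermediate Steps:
$h{\left(a,Y \right)} = - 4 a$ ($h{\left(a,Y \right)} = - 2 a 2 = - 2 \cdot 2 a = - 4 a$)
$r{\left(g \right)} = -16 - g$ ($r{\left(g \right)} = \left(g - -16\right) \left(-1\right) = \left(g + 16\right) \left(-1\right) = \left(16 + g\right) \left(-1\right) = -16 - g$)
$O{\left(-155 \right)} - r{\left(68 \right)} = -155 - \left(-16 - 68\right) = -155 - -84 = -155 + 84 = -71$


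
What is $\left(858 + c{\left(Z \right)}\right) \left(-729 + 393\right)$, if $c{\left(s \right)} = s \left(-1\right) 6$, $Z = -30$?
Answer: $-348768$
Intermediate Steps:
$c{\left(s \right)} = - 6 s$ ($c{\left(s \right)} = - s 6 = - 6 s$)
$\left(858 + c{\left(Z \right)}\right) \left(-729 + 393\right) = \left(858 - -180\right) \left(-729 + 393\right) = \left(858 + 180\right) \left(-336\right) = 1038 \left(-336\right) = -348768$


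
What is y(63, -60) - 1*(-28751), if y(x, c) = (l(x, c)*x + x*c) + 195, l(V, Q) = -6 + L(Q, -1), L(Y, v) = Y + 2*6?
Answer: 21764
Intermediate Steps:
L(Y, v) = 12 + Y (L(Y, v) = Y + 12 = 12 + Y)
l(V, Q) = 6 + Q (l(V, Q) = -6 + (12 + Q) = 6 + Q)
y(x, c) = 195 + c*x + x*(6 + c) (y(x, c) = ((6 + c)*x + x*c) + 195 = (x*(6 + c) + c*x) + 195 = (c*x + x*(6 + c)) + 195 = 195 + c*x + x*(6 + c))
y(63, -60) - 1*(-28751) = (195 - 60*63 + 63*(6 - 60)) - 1*(-28751) = (195 - 3780 + 63*(-54)) + 28751 = (195 - 3780 - 3402) + 28751 = -6987 + 28751 = 21764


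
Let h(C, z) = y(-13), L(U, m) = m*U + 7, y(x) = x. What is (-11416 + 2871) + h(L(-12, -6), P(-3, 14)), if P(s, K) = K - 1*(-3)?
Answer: -8558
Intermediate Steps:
P(s, K) = 3 + K (P(s, K) = K + 3 = 3 + K)
L(U, m) = 7 + U*m (L(U, m) = U*m + 7 = 7 + U*m)
h(C, z) = -13
(-11416 + 2871) + h(L(-12, -6), P(-3, 14)) = (-11416 + 2871) - 13 = -8545 - 13 = -8558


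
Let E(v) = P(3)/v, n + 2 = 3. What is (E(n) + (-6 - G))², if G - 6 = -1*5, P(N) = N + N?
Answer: 1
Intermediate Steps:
n = 1 (n = -2 + 3 = 1)
P(N) = 2*N
E(v) = 6/v (E(v) = (2*3)/v = 6/v)
G = 1 (G = 6 - 1*5 = 6 - 5 = 1)
(E(n) + (-6 - G))² = (6/1 + (-6 - 1*1))² = (6*1 + (-6 - 1))² = (6 - 7)² = (-1)² = 1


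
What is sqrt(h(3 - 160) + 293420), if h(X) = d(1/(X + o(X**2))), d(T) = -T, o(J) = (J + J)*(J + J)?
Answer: 11*sqrt(14322587635993949075373)/2430292647 ≈ 541.68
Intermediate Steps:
o(J) = 4*J**2 (o(J) = (2*J)*(2*J) = 4*J**2)
h(X) = -1/(X + 4*X**4) (h(X) = -1/(X + 4*(X**2)**2) = -1/(X + 4*X**4))
sqrt(h(3 - 160) + 293420) = sqrt(-1/((3 - 160) + 4*(3 - 160)**4) + 293420) = sqrt(-1/(-157 + 4*(-157)**4) + 293420) = sqrt(-1/(-157 + 4*607573201) + 293420) = sqrt(-1/(-157 + 2430292804) + 293420) = sqrt(-1/2430292647 + 293420) = sqrt(713096468482739/2430292647) = 11*sqrt(14322587635993949075373)/2430292647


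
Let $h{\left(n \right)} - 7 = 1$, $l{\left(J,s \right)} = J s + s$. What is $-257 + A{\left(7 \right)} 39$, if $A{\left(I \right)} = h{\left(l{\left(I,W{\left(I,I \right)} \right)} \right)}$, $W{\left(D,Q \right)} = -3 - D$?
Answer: $55$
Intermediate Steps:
$l{\left(J,s \right)} = s + J s$
$h{\left(n \right)} = 8$ ($h{\left(n \right)} = 7 + 1 = 8$)
$A{\left(I \right)} = 8$
$-257 + A{\left(7 \right)} 39 = -257 + 8 \cdot 39 = -257 + 312 = 55$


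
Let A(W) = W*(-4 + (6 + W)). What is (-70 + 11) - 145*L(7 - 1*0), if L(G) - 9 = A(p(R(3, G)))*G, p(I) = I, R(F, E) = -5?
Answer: -16589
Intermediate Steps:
A(W) = W*(2 + W)
L(G) = 9 + 15*G (L(G) = 9 + (-5*(2 - 5))*G = 9 + (-5*(-3))*G = 9 + 15*G)
(-70 + 11) - 145*L(7 - 1*0) = (-70 + 11) - 145*(9 + 15*(7 - 1*0)) = -59 - 145*(9 + 15*(7 + 0)) = -59 - 145*(9 + 15*7) = -59 - 145*(9 + 105) = -59 - 145*114 = -59 - 16530 = -16589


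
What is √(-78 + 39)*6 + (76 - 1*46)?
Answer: 30 + 6*I*√39 ≈ 30.0 + 37.47*I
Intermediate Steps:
√(-78 + 39)*6 + (76 - 1*46) = √(-39)*6 + (76 - 46) = (I*√39)*6 + 30 = 6*I*√39 + 30 = 30 + 6*I*√39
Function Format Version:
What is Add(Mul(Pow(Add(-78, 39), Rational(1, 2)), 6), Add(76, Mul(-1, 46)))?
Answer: Add(30, Mul(6, I, Pow(39, Rational(1, 2)))) ≈ Add(30.000, Mul(37.470, I))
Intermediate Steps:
Add(Mul(Pow(Add(-78, 39), Rational(1, 2)), 6), Add(76, Mul(-1, 46))) = Add(Mul(Pow(-39, Rational(1, 2)), 6), Add(76, -46)) = Add(Mul(Mul(I, Pow(39, Rational(1, 2))), 6), 30) = Add(Mul(6, I, Pow(39, Rational(1, 2))), 30) = Add(30, Mul(6, I, Pow(39, Rational(1, 2))))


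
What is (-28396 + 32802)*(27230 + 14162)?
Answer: 182373152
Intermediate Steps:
(-28396 + 32802)*(27230 + 14162) = 4406*41392 = 182373152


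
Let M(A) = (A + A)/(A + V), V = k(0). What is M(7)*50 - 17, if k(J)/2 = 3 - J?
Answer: 479/13 ≈ 36.846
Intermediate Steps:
k(J) = 6 - 2*J (k(J) = 2*(3 - J) = 6 - 2*J)
V = 6 (V = 6 - 2*0 = 6 + 0 = 6)
M(A) = 2*A/(6 + A) (M(A) = (A + A)/(A + 6) = (2*A)/(6 + A) = 2*A/(6 + A))
M(7)*50 - 17 = (2*7/(6 + 7))*50 - 17 = (2*7/13)*50 - 17 = (2*7*(1/13))*50 - 17 = (14/13)*50 - 17 = 700/13 - 17 = 479/13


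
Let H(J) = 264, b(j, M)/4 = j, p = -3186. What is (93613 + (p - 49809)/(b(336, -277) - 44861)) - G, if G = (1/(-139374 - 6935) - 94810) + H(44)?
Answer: 1198002700924699/6366928753 ≈ 1.8816e+5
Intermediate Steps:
b(j, M) = 4*j
G = -13832930715/146309 (G = (1/(-139374 - 6935) - 94810) + 264 = (1/(-146309) - 94810) + 264 = (-1/146309 - 94810) + 264 = -13871556291/146309 + 264 = -13832930715/146309 ≈ -94546.)
(93613 + (p - 49809)/(b(336, -277) - 44861)) - G = (93613 + (-3186 - 49809)/(4*336 - 44861)) - 1*(-13832930715/146309) = (93613 - 52995/(1344 - 44861)) + 13832930715/146309 = (93613 - 52995/(-43517)) + 13832930715/146309 = (93613 - 52995*(-1/43517)) + 13832930715/146309 = (93613 + 52995/43517) + 13832930715/146309 = 4073809916/43517 + 13832930715/146309 = 1198002700924699/6366928753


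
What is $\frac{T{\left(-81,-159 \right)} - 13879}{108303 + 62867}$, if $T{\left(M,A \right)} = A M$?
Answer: $- \frac{100}{17117} \approx -0.0058421$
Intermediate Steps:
$\frac{T{\left(-81,-159 \right)} - 13879}{108303 + 62867} = \frac{\left(-159\right) \left(-81\right) - 13879}{108303 + 62867} = \frac{12879 - 13879}{171170} = \left(-1000\right) \frac{1}{171170} = - \frac{100}{17117}$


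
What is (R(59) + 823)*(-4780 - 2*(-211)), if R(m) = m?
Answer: -3843756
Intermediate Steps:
(R(59) + 823)*(-4780 - 2*(-211)) = (59 + 823)*(-4780 - 2*(-211)) = 882*(-4780 + 422) = 882*(-4358) = -3843756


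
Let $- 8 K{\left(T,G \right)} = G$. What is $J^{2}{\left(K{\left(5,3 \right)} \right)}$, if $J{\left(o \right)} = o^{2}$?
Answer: $\frac{81}{4096} \approx 0.019775$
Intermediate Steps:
$K{\left(T,G \right)} = - \frac{G}{8}$
$J^{2}{\left(K{\left(5,3 \right)} \right)} = \left(\left(\left(- \frac{1}{8}\right) 3\right)^{2}\right)^{2} = \left(\left(- \frac{3}{8}\right)^{2}\right)^{2} = \left(\frac{9}{64}\right)^{2} = \frac{81}{4096}$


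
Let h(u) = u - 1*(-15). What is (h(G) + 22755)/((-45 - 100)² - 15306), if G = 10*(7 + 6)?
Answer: 22900/5719 ≈ 4.0042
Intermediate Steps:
G = 130 (G = 10*13 = 130)
h(u) = 15 + u (h(u) = u + 15 = 15 + u)
(h(G) + 22755)/((-45 - 100)² - 15306) = ((15 + 130) + 22755)/((-45 - 100)² - 15306) = (145 + 22755)/((-145)² - 15306) = 22900/(21025 - 15306) = 22900/5719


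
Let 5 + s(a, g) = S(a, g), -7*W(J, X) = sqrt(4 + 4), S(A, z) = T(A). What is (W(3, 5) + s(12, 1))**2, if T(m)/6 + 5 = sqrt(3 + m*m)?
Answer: (245 - 294*sqrt(3) + 2*sqrt(2))**2/49 ≈ 1394.4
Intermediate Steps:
T(m) = -30 + 6*sqrt(3 + m**2) (T(m) = -30 + 6*sqrt(3 + m*m) = -30 + 6*sqrt(3 + m**2))
S(A, z) = -30 + 6*sqrt(3 + A**2)
W(J, X) = -2*sqrt(2)/7 (W(J, X) = -sqrt(4 + 4)/7 = -2*sqrt(2)/7)
s(a, g) = -35 + 6*sqrt(3 + a**2) (s(a, g) = -5 + (-30 + 6*sqrt(3 + a**2)) = -35 + 6*sqrt(3 + a**2))
(W(3, 5) + s(12, 1))**2 = (-2*sqrt(2)/7 + (-35 + 6*sqrt(3 + 12**2)))**2 = (-2*sqrt(2)/7 + (-35 + 6*sqrt(3 + 144)))**2 = (-2*sqrt(2)/7 + (-35 + 6*sqrt(147)))**2 = (-2*sqrt(2)/7 + (-35 + 6*(7*sqrt(3))))**2 = (-2*sqrt(2)/7 + (-35 + 42*sqrt(3)))**2 = (-35 + 42*sqrt(3) - 2*sqrt(2)/7)**2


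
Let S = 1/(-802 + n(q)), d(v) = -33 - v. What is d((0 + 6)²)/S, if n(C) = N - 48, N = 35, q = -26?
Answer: 56235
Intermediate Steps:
n(C) = -13 (n(C) = 35 - 48 = -13)
S = -1/815 (S = 1/(-802 - 13) = 1/(-815) = -1/815 ≈ -0.0012270)
d((0 + 6)²)/S = (-33 - (0 + 6)²)/(-1/815) = (-33 - 1*6²)*(-815) = (-33 - 1*36)*(-815) = (-33 - 36)*(-815) = -69*(-815) = 56235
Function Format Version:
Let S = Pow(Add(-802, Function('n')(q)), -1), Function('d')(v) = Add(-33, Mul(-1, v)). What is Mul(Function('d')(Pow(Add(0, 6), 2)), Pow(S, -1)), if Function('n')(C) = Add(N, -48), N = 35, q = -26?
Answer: 56235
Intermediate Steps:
Function('n')(C) = -13 (Function('n')(C) = Add(35, -48) = -13)
S = Rational(-1, 815) (S = Pow(Add(-802, -13), -1) = Pow(-815, -1) = Rational(-1, 815) ≈ -0.0012270)
Mul(Function('d')(Pow(Add(0, 6), 2)), Pow(S, -1)) = Mul(Add(-33, Mul(-1, Pow(Add(0, 6), 2))), Pow(Rational(-1, 815), -1)) = Mul(Add(-33, Mul(-1, Pow(6, 2))), -815) = Mul(Add(-33, Mul(-1, 36)), -815) = Mul(Add(-33, -36), -815) = Mul(-69, -815) = 56235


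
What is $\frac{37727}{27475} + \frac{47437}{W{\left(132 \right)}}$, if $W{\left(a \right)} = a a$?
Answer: $\frac{1960686823}{478724400} \approx 4.0956$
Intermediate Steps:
$W{\left(a \right)} = a^{2}$
$\frac{37727}{27475} + \frac{47437}{W{\left(132 \right)}} = \frac{37727}{27475} + \frac{47437}{132^{2}} = 37727 \cdot \frac{1}{27475} + \frac{47437}{17424} = \frac{37727}{27475} + 47437 \cdot \frac{1}{17424} = \frac{37727}{27475} + \frac{47437}{17424} = \frac{1960686823}{478724400}$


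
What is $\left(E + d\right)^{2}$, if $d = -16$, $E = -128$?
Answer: $20736$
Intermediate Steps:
$\left(E + d\right)^{2} = \left(-128 - 16\right)^{2} = \left(-144\right)^{2} = 20736$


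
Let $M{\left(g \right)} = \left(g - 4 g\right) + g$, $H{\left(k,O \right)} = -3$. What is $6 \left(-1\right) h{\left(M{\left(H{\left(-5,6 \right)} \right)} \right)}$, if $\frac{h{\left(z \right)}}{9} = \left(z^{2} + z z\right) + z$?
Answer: $-4212$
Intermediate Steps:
$M{\left(g \right)} = - 2 g$ ($M{\left(g \right)} = - 3 g + g = - 2 g$)
$h{\left(z \right)} = 9 z + 18 z^{2}$ ($h{\left(z \right)} = 9 \left(\left(z^{2} + z z\right) + z\right) = 9 \left(\left(z^{2} + z^{2}\right) + z\right) = 9 \left(2 z^{2} + z\right) = 9 \left(z + 2 z^{2}\right) = 9 z + 18 z^{2}$)
$6 \left(-1\right) h{\left(M{\left(H{\left(-5,6 \right)} \right)} \right)} = 6 \left(-1\right) 9 \left(\left(-2\right) \left(-3\right)\right) \left(1 + 2 \left(\left(-2\right) \left(-3\right)\right)\right) = - 6 \cdot 9 \cdot 6 \left(1 + 2 \cdot 6\right) = - 6 \cdot 9 \cdot 6 \left(1 + 12\right) = - 6 \cdot 9 \cdot 6 \cdot 13 = \left(-6\right) 702 = -4212$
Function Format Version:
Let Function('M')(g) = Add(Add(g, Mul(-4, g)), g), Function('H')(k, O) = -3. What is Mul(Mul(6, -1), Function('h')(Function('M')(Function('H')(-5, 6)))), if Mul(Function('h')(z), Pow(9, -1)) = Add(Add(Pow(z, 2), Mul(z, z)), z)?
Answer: -4212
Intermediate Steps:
Function('M')(g) = Mul(-2, g) (Function('M')(g) = Add(Mul(-3, g), g) = Mul(-2, g))
Function('h')(z) = Add(Mul(9, z), Mul(18, Pow(z, 2))) (Function('h')(z) = Mul(9, Add(Add(Pow(z, 2), Mul(z, z)), z)) = Mul(9, Add(Add(Pow(z, 2), Pow(z, 2)), z)) = Mul(9, Add(Mul(2, Pow(z, 2)), z)) = Mul(9, Add(z, Mul(2, Pow(z, 2)))) = Add(Mul(9, z), Mul(18, Pow(z, 2))))
Mul(Mul(6, -1), Function('h')(Function('M')(Function('H')(-5, 6)))) = Mul(Mul(6, -1), Mul(9, Mul(-2, -3), Add(1, Mul(2, Mul(-2, -3))))) = Mul(-6, Mul(9, 6, Add(1, Mul(2, 6)))) = Mul(-6, Mul(9, 6, Add(1, 12))) = Mul(-6, Mul(9, 6, 13)) = Mul(-6, 702) = -4212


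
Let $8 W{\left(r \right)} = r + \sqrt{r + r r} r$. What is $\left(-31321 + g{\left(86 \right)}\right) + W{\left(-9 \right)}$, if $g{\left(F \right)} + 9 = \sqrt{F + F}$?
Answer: $- \frac{250649}{8} + 2 \sqrt{43} - \frac{27 \sqrt{2}}{4} \approx -31328.0$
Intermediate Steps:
$g{\left(F \right)} = -9 + \sqrt{2} \sqrt{F}$ ($g{\left(F \right)} = -9 + \sqrt{F + F} = -9 + \sqrt{2 F} = -9 + \sqrt{2} \sqrt{F}$)
$W{\left(r \right)} = \frac{r}{8} + \frac{r \sqrt{r + r^{2}}}{8}$ ($W{\left(r \right)} = \frac{r + \sqrt{r + r r} r}{8} = \frac{r + \sqrt{r + r^{2}} r}{8} = \frac{r + r \sqrt{r + r^{2}}}{8} = \frac{r}{8} + \frac{r \sqrt{r + r^{2}}}{8}$)
$\left(-31321 + g{\left(86 \right)}\right) + W{\left(-9 \right)} = \left(-31321 - \left(9 - \sqrt{2} \sqrt{86}\right)\right) + \frac{1}{8} \left(-9\right) \left(1 + \sqrt{- 9 \left(1 - 9\right)}\right) = \left(-31321 - \left(9 - 2 \sqrt{43}\right)\right) + \frac{1}{8} \left(-9\right) \left(1 + \sqrt{\left(-9\right) \left(-8\right)}\right) = \left(-31330 + 2 \sqrt{43}\right) + \frac{1}{8} \left(-9\right) \left(1 + \sqrt{72}\right) = \left(-31330 + 2 \sqrt{43}\right) + \frac{1}{8} \left(-9\right) \left(1 + 6 \sqrt{2}\right) = \left(-31330 + 2 \sqrt{43}\right) - \left(\frac{9}{8} + \frac{27 \sqrt{2}}{4}\right) = - \frac{250649}{8} + 2 \sqrt{43} - \frac{27 \sqrt{2}}{4}$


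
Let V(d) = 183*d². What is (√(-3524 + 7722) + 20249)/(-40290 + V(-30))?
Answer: 20249/124410 + √4198/124410 ≈ 0.16328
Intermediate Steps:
(√(-3524 + 7722) + 20249)/(-40290 + V(-30)) = (√(-3524 + 7722) + 20249)/(-40290 + 183*(-30)²) = (√4198 + 20249)/(-40290 + 183*900) = (20249 + √4198)/(-40290 + 164700) = (20249 + √4198)/124410 = (20249 + √4198)*(1/124410) = 20249/124410 + √4198/124410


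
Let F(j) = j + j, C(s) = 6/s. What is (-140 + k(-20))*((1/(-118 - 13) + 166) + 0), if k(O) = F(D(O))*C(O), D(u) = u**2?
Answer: -8263100/131 ≈ -63077.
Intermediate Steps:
F(j) = 2*j
k(O) = 12*O (k(O) = (2*O**2)*(6/O) = 12*O)
(-140 + k(-20))*((1/(-118 - 13) + 166) + 0) = (-140 + 12*(-20))*((1/(-118 - 13) + 166) + 0) = (-140 - 240)*((1/(-131) + 166) + 0) = -380*((-1/131 + 166) + 0) = -380*(21745/131 + 0) = -380*21745/131 = -8263100/131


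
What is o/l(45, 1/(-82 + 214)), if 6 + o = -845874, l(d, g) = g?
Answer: -111656160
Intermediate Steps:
o = -845880 (o = -6 - 845874 = -845880)
o/l(45, 1/(-82 + 214)) = -845880/(1/(-82 + 214)) = -845880/(1/132) = -845880/1/132 = -845880*132 = -111656160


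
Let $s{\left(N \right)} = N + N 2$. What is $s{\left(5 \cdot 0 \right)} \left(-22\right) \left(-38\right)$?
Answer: $0$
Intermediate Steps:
$s{\left(N \right)} = 3 N$ ($s{\left(N \right)} = N + 2 N = 3 N$)
$s{\left(5 \cdot 0 \right)} \left(-22\right) \left(-38\right) = 3 \cdot 5 \cdot 0 \left(-22\right) \left(-38\right) = 3 \cdot 0 \left(-22\right) \left(-38\right) = 0 \left(-22\right) \left(-38\right) = 0 \left(-38\right) = 0$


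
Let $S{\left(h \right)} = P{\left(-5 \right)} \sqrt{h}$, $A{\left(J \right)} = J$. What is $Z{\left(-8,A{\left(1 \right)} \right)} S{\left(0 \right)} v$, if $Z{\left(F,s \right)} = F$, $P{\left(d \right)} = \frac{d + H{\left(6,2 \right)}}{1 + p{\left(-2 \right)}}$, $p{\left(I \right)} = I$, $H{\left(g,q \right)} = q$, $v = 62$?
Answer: $0$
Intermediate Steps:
$P{\left(d \right)} = -2 - d$ ($P{\left(d \right)} = \frac{d + 2}{1 - 2} = \frac{2 + d}{-1} = \left(2 + d\right) \left(-1\right) = -2 - d$)
$S{\left(h \right)} = 3 \sqrt{h}$ ($S{\left(h \right)} = \left(-2 - -5\right) \sqrt{h} = \left(-2 + 5\right) \sqrt{h} = 3 \sqrt{h}$)
$Z{\left(-8,A{\left(1 \right)} \right)} S{\left(0 \right)} v = - 8 \cdot 3 \sqrt{0} \cdot 62 = - 8 \cdot 3 \cdot 0 \cdot 62 = \left(-8\right) 0 \cdot 62 = 0 \cdot 62 = 0$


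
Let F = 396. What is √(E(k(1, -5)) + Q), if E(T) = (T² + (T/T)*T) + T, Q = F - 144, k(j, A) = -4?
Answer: 2*√65 ≈ 16.125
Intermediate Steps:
Q = 252 (Q = 396 - 144 = 252)
E(T) = T² + 2*T (E(T) = (T² + 1*T) + T = (T² + T) + T = (T + T²) + T = T² + 2*T)
√(E(k(1, -5)) + Q) = √(-4*(2 - 4) + 252) = √(-4*(-2) + 252) = √(8 + 252) = √260 = 2*√65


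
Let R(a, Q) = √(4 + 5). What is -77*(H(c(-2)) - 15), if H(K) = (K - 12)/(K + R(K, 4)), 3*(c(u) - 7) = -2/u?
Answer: 36883/31 ≈ 1189.8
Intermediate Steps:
R(a, Q) = 3 (R(a, Q) = √9 = 3)
c(u) = 7 - 2/(3*u) (c(u) = 7 + (-2/u)/3 = 7 - 2/(3*u))
H(K) = (-12 + K)/(3 + K) (H(K) = (K - 12)/(K + 3) = (-12 + K)/(3 + K))
-77*(H(c(-2)) - 15) = -77*((-12 + (7 - ⅔/(-2)))/(3 + (7 - ⅔/(-2))) - 15) = -77*((-12 + (7 - ⅔*(-½)))/(3 + (7 - ⅔*(-½))) - 15) = -77*((-12 + (7 + ⅓))/(3 + (7 + ⅓)) - 15) = -77*((-12 + 22/3)/(3 + 22/3) - 15) = -77*(-14/3/(31/3) - 15) = -77*((3/31)*(-14/3) - 15) = -77*(-14/31 - 15) = -77*(-479/31) = 36883/31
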